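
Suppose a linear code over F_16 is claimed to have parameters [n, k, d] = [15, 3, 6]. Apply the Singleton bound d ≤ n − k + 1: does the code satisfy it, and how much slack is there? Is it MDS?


Singleton RHS = n − k + 1 = 13, slack = 7, bound satisfied, not MDS.

Singleton bound: d ≤ n − k + 1.
Here n = 15, k = 3, so n − k + 1 = 13.
Given d = 6, check d ≤ 13: YES.
Slack = (n − k + 1) − d = 7.
The code is NOT MDS (slack = 7 > 0).
Description: the claimed parameters are [15, 3, 6]_16; such a code would be non-MDS.


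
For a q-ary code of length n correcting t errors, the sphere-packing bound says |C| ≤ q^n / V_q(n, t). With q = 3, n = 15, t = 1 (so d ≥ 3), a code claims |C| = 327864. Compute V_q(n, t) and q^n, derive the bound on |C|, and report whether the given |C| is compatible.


V_q(n, t) = 31, q^n = 14348907, Hamming bound = 462867, |C| = 327864 ≤ bound (satisfied).

Step 1: Compute V_q(n, t) = Σ_{j=0}^1 C(n, j) (q−1)^j.
  j = 0: C(15,0)·(2)^0 = 1·1 = 1.
  j = 1: C(15,1)·(2)^1 = 15·2 = 30.
  V_q(n, t) = 1 + 30 = 31.
Step 2: q^n = 3^15 = 14348907.
Step 3: Hamming bound ⌊q^n / V_q(n,t)⌋ = ⌊14348907/31⌋ = 462867.
Step 4: Compare |C| = 327864 to 462867: satisfied.
The claimed |C| lies below the Hamming bound.


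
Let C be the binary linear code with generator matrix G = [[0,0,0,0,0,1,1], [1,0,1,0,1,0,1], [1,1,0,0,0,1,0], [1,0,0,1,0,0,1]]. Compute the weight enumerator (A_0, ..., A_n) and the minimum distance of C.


Weight distribution: A_0 = 1, A_2 = 2, A_3 = 6, A_4 = 3, A_5 = 2, A_6 = 2. Minimum distance d = 2.

Enumerate all 2^4 = 16 messages m ∈ F_2^4.
For each, compute codeword c = mG in F_2^7, then tally its weight.
  m = 0000 → c = 0000000, weight = 0.
  m = 1000 → c = 0000011, weight = 2.
  m = 0100 → c = 1010101, weight = 4.
  m = 1100 → c = 1010110, weight = 4.
  m = 0010 → c = 1100010, weight = 3.
  m = 1010 → c = 1100001, weight = 3.
  m = 0110 → c = 0110111, weight = 5.
  m = 1110 → c = 0110100, weight = 3.
  m = 0001 → c = 1001001, weight = 3.
  m = 1001 → c = 1001010, weight = 3.
  m = 0101 → c = 0011100, weight = 3.
  m = 1101 → c = 0011111, weight = 5.
  m = 0011 → c = 0101011, weight = 4.
  m = 1011 → c = 0101000, weight = 2.
  m = 0111 → c = 1111110, weight = 6.
  m = 1111 → c = 1111101, weight = 6.
Tally weights:
  weight 0: 1 codewords.
  weight 2: 2 codewords.
  weight 3: 6 codewords.
  weight 4: 3 codewords.
  weight 5: 2 codewords.
  weight 6: 2 codewords.
Minimum distance d = smallest w > 0 with A_w > 0 = 2.
Sanity: Σ A_w = 16 = 2^4 = 16 ✓.


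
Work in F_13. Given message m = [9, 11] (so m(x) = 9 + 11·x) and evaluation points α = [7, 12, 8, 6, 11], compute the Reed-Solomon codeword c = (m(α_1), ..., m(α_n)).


c = [8, 11, 6, 10, 0]

Message polynomial: m(x) = 9 + 11·x (mod 13).
For each evaluation point α_i, compute m(α_i) mod 13:
  α_1 = 7: Horner steps 11 → 8, so m(7) = 8.
  α_2 = 12: Horner steps 11 → 11, so m(12) = 11.
  α_3 = 8: Horner steps 11 → 6, so m(8) = 6.
  α_4 = 6: Horner steps 11 → 10, so m(6) = 10.
  α_5 = 11: Horner steps 11 → 0, so m(11) = 0.
Codeword c = [8, 11, 6, 10, 0] ∈ F_13^5.


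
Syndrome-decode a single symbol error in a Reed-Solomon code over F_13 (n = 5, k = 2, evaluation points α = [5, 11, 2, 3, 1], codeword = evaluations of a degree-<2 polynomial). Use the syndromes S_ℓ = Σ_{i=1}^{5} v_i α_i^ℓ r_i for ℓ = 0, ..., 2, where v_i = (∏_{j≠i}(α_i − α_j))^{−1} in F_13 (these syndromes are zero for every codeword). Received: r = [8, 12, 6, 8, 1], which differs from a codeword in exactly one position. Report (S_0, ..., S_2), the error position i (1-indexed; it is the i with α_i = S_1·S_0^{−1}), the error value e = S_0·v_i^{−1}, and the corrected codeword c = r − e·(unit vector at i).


S = (6, 5, 2), error at position 4, error magnitude e = 10, c = [8, 12, 6, 11, 1].

Step 1: column multipliers v_i = (∏_{j≠i}(α_i − α_j))^{−1} mod 13.
  i = 1 (α = 5): (5−11)(5−2)(5−3)(5−1) = (−6)·3·2·4 = −144 ≡ 12, so v_1 = 12^{−1} = 12 (mod 13).
  i = 2 (α = 11): (11−5)(11−2)(11−3)(11−1) = 6·9·8·10 = 4320 ≡ 4, so v_2 = 4^{−1} = 10 (mod 13).
  i = 3 (α = 2): (2−5)(2−11)(2−3)(2−1) = (−3)·(−9)·(−1)·1 = −27 ≡ 12, so v_3 = 12^{−1} = 12 (mod 13).
  i = 4 (α = 3): (3−5)(3−11)(3−2)(3−1) = (−2)·(−8)·1·2 = 32 ≡ 6, so v_4 = 6^{−1} = 11 (mod 13).
  i = 5 (α = 1): (1−5)(1−11)(1−2)(1−3) = (−4)·(−10)·(−1)·(−2) = 80 ≡ 2, so v_5 = 2^{−1} = 7 (mod 13).
  v = [12, 10, 12, 11, 7].
Step 2: syndromes of r = [8, 12, 6, 8, 1] (all sums mod 13).
  S_0 = Σ v_i r_i = 12·8 + 10·12 + 12·6 + 11·8 + 7·1 = 383 ≡ 6.
  S_1 = Σ v_i α_i r_i = 12·5·8 + 10·11·12 + 12·2·6 + 11·3·8 + 7·1·1 = 2215 ≡ 5.
  α_i^2 mod 13 = [12, 4, 4, 9, 1].
  S_2 = Σ v_i α_i^2 r_i = 12·12·8 + 10·4·12 + 12·4·6 + 11·9·8 + 7·1·1 = 2719 ≡ 2.
  S = (6, 5, 2) ≠ 0, so r is not a codeword (an error is present).
Step 3: locate the error. For a single error e at position i, S_ℓ = v_i·e·α_i^ℓ, so α_err = S_1/S_0.
  S_0^{−1} = 6^{−1} = 11 (mod 13), so α_err = 5·11 = 55 ≡ 3 = α_4. Error position i = 4.
  Consistency check: S_2/S_1 = 2·8 = 16 ≡ 3 = α_err ✓ (single-error assumption holds).
Step 4: error magnitude e = S_0/v_4 = S_0·∏_{j≠4}(α_4 − α_j) = 6·6 = 36 ≡ 10 (mod 13).
Step 5: correct position 4: c_4 = r_4 − e = 8 − 10 ≡ 11 (mod 13). Hence c = [8, 12, 6, 11, 1].
  Check: interpolating c through the α_i gives m(x) = 9 + 5·x (degree < 2) with m(α_i) = c_i for every i, so c is indeed a codeword.


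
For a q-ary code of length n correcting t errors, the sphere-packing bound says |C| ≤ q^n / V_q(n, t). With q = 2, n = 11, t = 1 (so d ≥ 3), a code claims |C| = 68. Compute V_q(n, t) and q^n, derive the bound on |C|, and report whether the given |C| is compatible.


V_q(n, t) = 12, q^n = 2048, Hamming bound = 170, |C| = 68 ≤ bound (satisfied).

Step 1: Compute V_q(n, t) = Σ_{j=0}^1 C(n, j) (q−1)^j.
  j = 0: C(11,0)·(1)^0 = 1·1 = 1.
  j = 1: C(11,1)·(1)^1 = 11·1 = 11.
  V_q(n, t) = 1 + 11 = 12.
Step 2: q^n = 2^11 = 2048.
Step 3: Hamming bound ⌊q^n / V_q(n,t)⌋ = ⌊2048/12⌋ = 170.
Step 4: Compare |C| = 68 to 170: satisfied.
The claimed |C| lies below the Hamming bound.


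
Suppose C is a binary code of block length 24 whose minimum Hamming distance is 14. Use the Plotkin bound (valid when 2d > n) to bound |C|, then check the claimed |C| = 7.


Plotkin bound M ≤ 6; given |C| = 7 > bound (violated).

Check applicability: 2d = 28, n = 24.
2d − n = 4 > 0, so Plotkin applies.
Compute d/(2d−n) = 14/4 ≈ 3.5000.
⌊d/(2d−n)⌋ = 3.
Plotkin bound: M ≤ 2·3 = 6.
Given |C| = 7, check: VIOLATED.
This |C| is above the Plotkin bound, so no binary code with n = 24, d = 14 and 7 codewords exists.


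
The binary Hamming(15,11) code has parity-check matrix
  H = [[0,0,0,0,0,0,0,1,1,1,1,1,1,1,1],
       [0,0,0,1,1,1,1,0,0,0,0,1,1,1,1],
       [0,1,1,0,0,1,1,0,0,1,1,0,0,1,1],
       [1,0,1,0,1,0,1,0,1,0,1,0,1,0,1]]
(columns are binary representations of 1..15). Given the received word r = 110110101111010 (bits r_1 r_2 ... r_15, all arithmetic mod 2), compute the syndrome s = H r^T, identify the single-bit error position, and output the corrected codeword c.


s = (1, 1, 1, 1)^T, error position = 15, corrected codeword c = 110110101111011

Compute s = H r^T mod 2 one row at a time:
  s_1 = 0 + 1 + 1 + 1 + 1 + 0 + 1 + 0 = 5 ≡ 1 (mod 2).
  s_2 = 1 + 1 + 0 + 1 + 1 + 0 + 1 + 0 = 5 ≡ 1 (mod 2).
  s_3 = 1 + 0 + 0 + 1 + 1 + 1 + 1 + 0 = 5 ≡ 1 (mod 2).
  s_4 = 1 + 0 + 1 + 1 + 1 + 1 + 0 + 0 = 5 ≡ 1 (mod 2).
s = (1, 1, 1, 1)^T — this equals column 15 of H (binary 1111), so error is at position 15.
Correct: flip bit 15 of r = 110110101111010 to get c = 110110101111011.


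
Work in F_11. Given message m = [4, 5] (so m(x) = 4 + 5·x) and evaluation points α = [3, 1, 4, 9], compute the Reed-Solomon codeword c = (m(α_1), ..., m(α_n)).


c = [8, 9, 2, 5]

Message polynomial: m(x) = 4 + 5·x (mod 11).
For each evaluation point α_i, compute m(α_i) mod 11:
  α_1 = 3: Horner steps 5 → 8, so m(3) = 8.
  α_2 = 1: Horner steps 5 → 9, so m(1) = 9.
  α_3 = 4: Horner steps 5 → 2, so m(4) = 2.
  α_4 = 9: Horner steps 5 → 5, so m(9) = 5.
Codeword c = [8, 9, 2, 5] ∈ F_11^4.


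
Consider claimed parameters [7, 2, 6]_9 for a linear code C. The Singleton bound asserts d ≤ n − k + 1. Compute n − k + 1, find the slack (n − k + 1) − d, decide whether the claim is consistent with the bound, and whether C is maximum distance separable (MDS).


Singleton RHS = n − k + 1 = 6, slack = 0, bound satisfied, MDS.

Singleton bound: d ≤ n − k + 1.
Here n = 7, k = 2, so n − k + 1 = 6.
Given d = 6, check d ≤ 6: YES.
Slack = (n − k + 1) − d = 0.
The code is MDS (slack = 0).
Description: the claimed parameters are [7, 2, 6]_9; such a code would be MDS (meets Singleton bound).


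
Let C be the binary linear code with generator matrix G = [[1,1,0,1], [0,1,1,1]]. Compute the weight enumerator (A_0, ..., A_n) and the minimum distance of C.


Weight distribution: A_0 = 1, A_2 = 1, A_3 = 2. Minimum distance d = 2.

Enumerate all 2^2 = 4 messages m ∈ F_2^2.
For each, compute codeword c = mG in F_2^4, then tally its weight.
  m = 00 → c = 0000, weight = 0.
  m = 10 → c = 1101, weight = 3.
  m = 01 → c = 0111, weight = 3.
  m = 11 → c = 1010, weight = 2.
Tally weights:
  weight 0: 1 codewords.
  weight 2: 1 codewords.
  weight 3: 2 codewords.
Minimum distance d = smallest w > 0 with A_w > 0 = 2.
Sanity: Σ A_w = 4 = 2^2 = 4 ✓.


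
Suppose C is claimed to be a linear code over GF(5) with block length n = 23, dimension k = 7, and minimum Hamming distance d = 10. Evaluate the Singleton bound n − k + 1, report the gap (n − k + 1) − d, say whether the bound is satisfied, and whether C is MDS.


Singleton RHS = n − k + 1 = 17, slack = 7, bound satisfied, not MDS.

Singleton bound: d ≤ n − k + 1.
Here n = 23, k = 7, so n − k + 1 = 17.
Given d = 10, check d ≤ 17: YES.
Slack = (n − k + 1) − d = 7.
The code is NOT MDS (slack = 7 > 0).
Description: the claimed parameters are [23, 7, 10]_5; such a code would be non-MDS.


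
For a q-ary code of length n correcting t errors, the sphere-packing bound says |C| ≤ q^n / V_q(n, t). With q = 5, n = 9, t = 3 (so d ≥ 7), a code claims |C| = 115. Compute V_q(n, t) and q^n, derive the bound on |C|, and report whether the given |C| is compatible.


V_q(n, t) = 5989, q^n = 1953125, Hamming bound = 326, |C| = 115 ≤ bound (satisfied).

Step 1: Compute V_q(n, t) = Σ_{j=0}^3 C(n, j) (q−1)^j.
  j = 0: C(9,0)·(4)^0 = 1·1 = 1.
  j = 1: C(9,1)·(4)^1 = 9·4 = 36.
  j = 2: C(9,2)·(4)^2 = 36·16 = 576.
  j = 3: C(9,3)·(4)^3 = 84·64 = 5376.
  V_q(n, t) = 1 + 36 + 576 + 5376 = 5989.
Step 2: q^n = 5^9 = 1953125.
Step 3: Hamming bound ⌊q^n / V_q(n,t)⌋ = ⌊1953125/5989⌋ = 326.
Step 4: Compare |C| = 115 to 326: satisfied.
The claimed |C| lies below the Hamming bound.


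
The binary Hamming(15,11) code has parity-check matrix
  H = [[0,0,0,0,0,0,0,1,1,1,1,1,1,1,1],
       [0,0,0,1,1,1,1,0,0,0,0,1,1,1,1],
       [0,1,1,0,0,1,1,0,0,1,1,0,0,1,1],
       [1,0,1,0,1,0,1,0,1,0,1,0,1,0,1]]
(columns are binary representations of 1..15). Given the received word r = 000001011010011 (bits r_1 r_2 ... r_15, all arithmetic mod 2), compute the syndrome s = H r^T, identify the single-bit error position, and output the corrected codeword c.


s = (1, 1, 0, 1)^T, error position = 13, corrected codeword c = 000001011010111

Compute s = H r^T mod 2 one row at a time:
  s_1 = 1 + 1 + 0 + 1 + 0 + 0 + 1 + 1 = 5 ≡ 1 (mod 2).
  s_2 = 0 + 0 + 1 + 0 + 0 + 0 + 1 + 1 = 3 ≡ 1 (mod 2).
  s_3 = 0 + 0 + 1 + 0 + 0 + 1 + 1 + 1 = 4 ≡ 0 (mod 2).
  s_4 = 0 + 0 + 0 + 0 + 1 + 1 + 0 + 1 = 3 ≡ 1 (mod 2).
s = (1, 1, 0, 1)^T — this equals column 13 of H (binary 1101), so error is at position 13.
Correct: flip bit 13 of r = 000001011010011 to get c = 000001011010111.


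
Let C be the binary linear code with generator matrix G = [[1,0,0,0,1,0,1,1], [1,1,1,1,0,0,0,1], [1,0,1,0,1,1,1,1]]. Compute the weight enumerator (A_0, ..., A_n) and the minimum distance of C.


Weight distribution: A_0 = 1, A_2 = 1, A_4 = 1, A_5 = 4, A_6 = 1. Minimum distance d = 2.

Enumerate all 2^3 = 8 messages m ∈ F_2^3.
For each, compute codeword c = mG in F_2^8, then tally its weight.
  m = 000 → c = 00000000, weight = 0.
  m = 100 → c = 10001011, weight = 4.
  m = 010 → c = 11110001, weight = 5.
  m = 110 → c = 01111010, weight = 5.
  m = 001 → c = 10101111, weight = 6.
  m = 101 → c = 00100100, weight = 2.
  m = 011 → c = 01011110, weight = 5.
  m = 111 → c = 11010101, weight = 5.
Tally weights:
  weight 0: 1 codewords.
  weight 2: 1 codewords.
  weight 4: 1 codewords.
  weight 5: 4 codewords.
  weight 6: 1 codewords.
Minimum distance d = smallest w > 0 with A_w > 0 = 2.
Sanity: Σ A_w = 8 = 2^3 = 8 ✓.


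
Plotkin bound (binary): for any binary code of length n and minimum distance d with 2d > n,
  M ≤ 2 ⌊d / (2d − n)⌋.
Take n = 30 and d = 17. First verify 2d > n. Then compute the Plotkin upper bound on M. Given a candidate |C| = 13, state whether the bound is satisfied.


Plotkin bound M ≤ 8; given |C| = 13 > bound (violated).

Check applicability: 2d = 34, n = 30.
2d − n = 4 > 0, so Plotkin applies.
Compute d/(2d−n) = 17/4 ≈ 4.2500.
⌊d/(2d−n)⌋ = 4.
Plotkin bound: M ≤ 2·4 = 8.
Given |C| = 13, check: VIOLATED.
This |C| is above the Plotkin bound, so no binary code with n = 30, d = 17 and 13 codewords exists.


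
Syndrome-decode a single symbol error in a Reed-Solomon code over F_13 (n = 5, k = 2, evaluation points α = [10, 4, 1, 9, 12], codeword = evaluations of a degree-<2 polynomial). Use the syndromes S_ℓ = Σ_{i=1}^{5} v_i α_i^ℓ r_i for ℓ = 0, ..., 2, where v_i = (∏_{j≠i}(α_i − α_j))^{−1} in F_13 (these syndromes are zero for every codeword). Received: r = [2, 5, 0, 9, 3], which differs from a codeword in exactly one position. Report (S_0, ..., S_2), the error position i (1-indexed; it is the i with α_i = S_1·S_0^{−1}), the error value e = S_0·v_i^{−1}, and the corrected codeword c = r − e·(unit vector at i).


S = (10, 3, 10), error at position 5, error magnitude e = 2, c = [2, 5, 0, 9, 1].

Step 1: column multipliers v_i = (∏_{j≠i}(α_i − α_j))^{−1} mod 13.
  i = 1 (α = 10): (10−4)(10−1)(10−9)(10−12) = 6·9·1·(−2) = −108 ≡ 9, so v_1 = 9^{−1} = 3 (mod 13).
  i = 2 (α = 4): (4−10)(4−1)(4−9)(4−12) = (−6)·3·(−5)·(−8) = −720 ≡ 8, so v_2 = 8^{−1} = 5 (mod 13).
  i = 3 (α = 1): (1−10)(1−4)(1−9)(1−12) = (−9)·(−3)·(−8)·(−11) = 2376 ≡ 10, so v_3 = 10^{−1} = 4 (mod 13).
  i = 4 (α = 9): (9−10)(9−4)(9−1)(9−12) = (−1)·5·8·(−3) = 120 ≡ 3, so v_4 = 3^{−1} = 9 (mod 13).
  i = 5 (α = 12): (12−10)(12−4)(12−1)(12−9) = 2·8·11·3 = 528 ≡ 8, so v_5 = 8^{−1} = 5 (mod 13).
  v = [3, 5, 4, 9, 5].
Step 2: syndromes of r = [2, 5, 0, 9, 3] (all sums mod 13).
  S_0 = Σ v_i r_i = 3·2 + 5·5 + 4·0 + 9·9 + 5·3 = 127 ≡ 10.
  S_1 = Σ v_i α_i r_i = 3·10·2 + 5·4·5 + 4·1·0 + 9·9·9 + 5·12·3 = 1069 ≡ 3.
  α_i^2 mod 13 = [9, 3, 1, 3, 1].
  S_2 = Σ v_i α_i^2 r_i = 3·9·2 + 5·3·5 + 4·1·0 + 9·3·9 + 5·1·3 = 387 ≡ 10.
  S = (10, 3, 10) ≠ 0, so r is not a codeword (an error is present).
Step 3: locate the error. For a single error e at position i, S_ℓ = v_i·e·α_i^ℓ, so α_err = S_1/S_0.
  S_0^{−1} = 10^{−1} = 4 (mod 13), so α_err = 3·4 = 12 ≡ 12 = α_5. Error position i = 5.
  Consistency check: S_2/S_1 = 10·9 = 90 ≡ 12 = α_err ✓ (single-error assumption holds).
Step 4: error magnitude e = S_0/v_5 = S_0·∏_{j≠5}(α_5 − α_j) = 10·8 = 80 ≡ 2 (mod 13).
Step 5: correct position 5: c_5 = r_5 − e = 3 − 2 ≡ 1 (mod 13). Hence c = [2, 5, 0, 9, 1].
  Check: interpolating c through the α_i gives m(x) = 7 + 6·x (degree < 2) with m(α_i) = c_i for every i, so c is indeed a codeword.


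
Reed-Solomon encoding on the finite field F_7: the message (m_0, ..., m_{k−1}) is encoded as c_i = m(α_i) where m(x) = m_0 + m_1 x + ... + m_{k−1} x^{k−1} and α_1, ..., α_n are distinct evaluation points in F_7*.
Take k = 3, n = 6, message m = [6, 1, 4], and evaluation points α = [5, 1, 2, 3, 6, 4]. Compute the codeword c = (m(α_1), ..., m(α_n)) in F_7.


c = [6, 4, 3, 3, 2, 4]

Message polynomial: m(x) = 6 + 1·x + 4·x^2 (mod 7).
For each evaluation point α_i, compute m(α_i) mod 7:
  α_1 = 5: Horner steps 4 → 0 → 6, so m(5) = 6.
  α_2 = 1: Horner steps 4 → 5 → 4, so m(1) = 4.
  α_3 = 2: Horner steps 4 → 2 → 3, so m(2) = 3.
  α_4 = 3: Horner steps 4 → 6 → 3, so m(3) = 3.
  α_5 = 6: Horner steps 4 → 4 → 2, so m(6) = 2.
  α_6 = 4: Horner steps 4 → 3 → 4, so m(4) = 4.
Codeword c = [6, 4, 3, 3, 2, 4] ∈ F_7^6.


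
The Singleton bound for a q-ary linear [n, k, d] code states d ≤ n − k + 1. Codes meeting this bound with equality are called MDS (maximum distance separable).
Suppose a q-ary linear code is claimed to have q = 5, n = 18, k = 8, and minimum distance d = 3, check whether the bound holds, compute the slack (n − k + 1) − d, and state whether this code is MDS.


Singleton RHS = n − k + 1 = 11, slack = 8, bound satisfied, not MDS.

Singleton bound: d ≤ n − k + 1.
Here n = 18, k = 8, so n − k + 1 = 11.
Given d = 3, check d ≤ 11: YES.
Slack = (n − k + 1) − d = 8.
The code is NOT MDS (slack = 8 > 0).
Description: the claimed parameters are [18, 8, 3]_5; such a code would be non-MDS.


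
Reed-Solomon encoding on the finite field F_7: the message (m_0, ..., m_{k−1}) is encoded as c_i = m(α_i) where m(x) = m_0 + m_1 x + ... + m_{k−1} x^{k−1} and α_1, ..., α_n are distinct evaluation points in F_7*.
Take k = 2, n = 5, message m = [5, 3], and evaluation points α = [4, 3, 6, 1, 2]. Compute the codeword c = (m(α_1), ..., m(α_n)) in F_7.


c = [3, 0, 2, 1, 4]

Message polynomial: m(x) = 5 + 3·x (mod 7).
For each evaluation point α_i, compute m(α_i) mod 7:
  α_1 = 4: Horner steps 3 → 3, so m(4) = 3.
  α_2 = 3: Horner steps 3 → 0, so m(3) = 0.
  α_3 = 6: Horner steps 3 → 2, so m(6) = 2.
  α_4 = 1: Horner steps 3 → 1, so m(1) = 1.
  α_5 = 2: Horner steps 3 → 4, so m(2) = 4.
Codeword c = [3, 0, 2, 1, 4] ∈ F_7^5.


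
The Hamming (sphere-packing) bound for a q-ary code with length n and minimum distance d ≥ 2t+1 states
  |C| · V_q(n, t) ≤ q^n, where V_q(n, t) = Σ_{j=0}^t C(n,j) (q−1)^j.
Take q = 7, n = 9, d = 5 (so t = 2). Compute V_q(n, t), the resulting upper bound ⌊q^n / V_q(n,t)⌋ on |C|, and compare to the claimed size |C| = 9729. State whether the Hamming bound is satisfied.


V_q(n, t) = 1351, q^n = 40353607, Hamming bound = 29869, |C| = 9729 ≤ bound (satisfied).

Step 1: Compute V_q(n, t) = Σ_{j=0}^2 C(n, j) (q−1)^j.
  j = 0: C(9,0)·(6)^0 = 1·1 = 1.
  j = 1: C(9,1)·(6)^1 = 9·6 = 54.
  j = 2: C(9,2)·(6)^2 = 36·36 = 1296.
  V_q(n, t) = 1 + 54 + 1296 = 1351.
Step 2: q^n = 7^9 = 40353607.
Step 3: Hamming bound ⌊q^n / V_q(n,t)⌋ = ⌊40353607/1351⌋ = 29869.
Step 4: Compare |C| = 9729 to 29869: satisfied.
The claimed |C| lies below the Hamming bound.


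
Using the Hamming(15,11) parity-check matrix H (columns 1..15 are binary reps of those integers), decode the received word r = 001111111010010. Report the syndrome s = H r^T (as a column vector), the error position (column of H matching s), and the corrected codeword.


s = (0, 1, 1, 1)^T, error position = 7, corrected codeword c = 001111011010010

Compute s = H r^T mod 2 one row at a time:
  s_1 = 1 + 1 + 0 + 1 + 0 + 0 + 1 + 0 = 4 ≡ 0 (mod 2).
  s_2 = 1 + 1 + 1 + 1 + 0 + 0 + 1 + 0 = 5 ≡ 1 (mod 2).
  s_3 = 0 + 1 + 1 + 1 + 0 + 1 + 1 + 0 = 5 ≡ 1 (mod 2).
  s_4 = 0 + 1 + 1 + 1 + 1 + 1 + 0 + 0 = 5 ≡ 1 (mod 2).
s = (0, 1, 1, 1)^T — this equals column 7 of H (binary 0111), so error is at position 7.
Correct: flip bit 7 of r = 001111111010010 to get c = 001111011010010.


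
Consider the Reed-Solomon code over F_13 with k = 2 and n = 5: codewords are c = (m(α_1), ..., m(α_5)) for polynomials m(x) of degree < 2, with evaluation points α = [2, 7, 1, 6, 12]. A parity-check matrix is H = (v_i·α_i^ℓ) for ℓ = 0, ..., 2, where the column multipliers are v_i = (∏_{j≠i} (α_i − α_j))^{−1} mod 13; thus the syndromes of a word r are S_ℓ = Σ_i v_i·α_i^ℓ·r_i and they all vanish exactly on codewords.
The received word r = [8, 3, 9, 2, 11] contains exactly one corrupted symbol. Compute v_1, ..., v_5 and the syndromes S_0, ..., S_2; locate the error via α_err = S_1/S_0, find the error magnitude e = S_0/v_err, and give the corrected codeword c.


S = (8, 9, 2), error at position 4, error magnitude e = 11, c = [8, 3, 9, 4, 11].

Step 1: column multipliers v_i = (∏_{j≠i}(α_i − α_j))^{−1} mod 13.
  i = 1 (α = 2): (2−7)(2−1)(2−6)(2−12) = (−5)·1·(−4)·(−10) = −200 ≡ 8, so v_1 = 8^{−1} = 5 (mod 13).
  i = 2 (α = 7): (7−2)(7−1)(7−6)(7−12) = 5·6·1·(−5) = −150 ≡ 6, so v_2 = 6^{−1} = 11 (mod 13).
  i = 3 (α = 1): (1−2)(1−7)(1−6)(1−12) = (−1)·(−6)·(−5)·(−11) = 330 ≡ 5, so v_3 = 5^{−1} = 8 (mod 13).
  i = 4 (α = 6): (6−2)(6−7)(6−1)(6−12) = 4·(−1)·5·(−6) = 120 ≡ 3, so v_4 = 3^{−1} = 9 (mod 13).
  i = 5 (α = 12): (12−2)(12−7)(12−1)(12−6) = 10·5·11·6 = 3300 ≡ 11, so v_5 = 11^{−1} = 6 (mod 13).
  v = [5, 11, 8, 9, 6].
Step 2: syndromes of r = [8, 3, 9, 2, 11] (all sums mod 13).
  S_0 = Σ v_i r_i = 5·8 + 11·3 + 8·9 + 9·2 + 6·11 = 229 ≡ 8.
  S_1 = Σ v_i α_i r_i = 5·2·8 + 11·7·3 + 8·1·9 + 9·6·2 + 6·12·11 = 1283 ≡ 9.
  α_i^2 mod 13 = [4, 10, 1, 10, 1].
  S_2 = Σ v_i α_i^2 r_i = 5·4·8 + 11·10·3 + 8·1·9 + 9·10·2 + 6·1·11 = 808 ≡ 2.
  S = (8, 9, 2) ≠ 0, so r is not a codeword (an error is present).
Step 3: locate the error. For a single error e at position i, S_ℓ = v_i·e·α_i^ℓ, so α_err = S_1/S_0.
  S_0^{−1} = 8^{−1} = 5 (mod 13), so α_err = 9·5 = 45 ≡ 6 = α_4. Error position i = 4.
  Consistency check: S_2/S_1 = 2·3 = 6 ≡ 6 = α_err ✓ (single-error assumption holds).
Step 4: error magnitude e = S_0/v_4 = S_0·∏_{j≠4}(α_4 − α_j) = 8·3 = 24 ≡ 11 (mod 13).
Step 5: correct position 4: c_4 = r_4 − e = 2 − 11 ≡ 4 (mod 13). Hence c = [8, 3, 9, 4, 11].
  Check: interpolating c through the α_i gives m(x) = 10 + 12·x (degree < 2) with m(α_i) = c_i for every i, so c is indeed a codeword.


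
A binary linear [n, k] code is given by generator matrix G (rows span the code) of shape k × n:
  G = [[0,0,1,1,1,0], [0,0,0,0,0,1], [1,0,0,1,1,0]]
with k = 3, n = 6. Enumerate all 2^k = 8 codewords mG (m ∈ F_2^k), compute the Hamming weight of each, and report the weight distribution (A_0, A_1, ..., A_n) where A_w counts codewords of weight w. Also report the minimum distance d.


Weight distribution: A_0 = 1, A_1 = 1, A_2 = 1, A_3 = 3, A_4 = 2. Minimum distance d = 1.

Enumerate all 2^3 = 8 messages m ∈ F_2^3.
For each, compute codeword c = mG in F_2^6, then tally its weight.
  m = 000 → c = 000000, weight = 0.
  m = 100 → c = 001110, weight = 3.
  m = 010 → c = 000001, weight = 1.
  m = 110 → c = 001111, weight = 4.
  m = 001 → c = 100110, weight = 3.
  m = 101 → c = 101000, weight = 2.
  m = 011 → c = 100111, weight = 4.
  m = 111 → c = 101001, weight = 3.
Tally weights:
  weight 0: 1 codewords.
  weight 1: 1 codewords.
  weight 2: 1 codewords.
  weight 3: 3 codewords.
  weight 4: 2 codewords.
Minimum distance d = smallest w > 0 with A_w > 0 = 1.
Sanity: Σ A_w = 8 = 2^3 = 8 ✓.


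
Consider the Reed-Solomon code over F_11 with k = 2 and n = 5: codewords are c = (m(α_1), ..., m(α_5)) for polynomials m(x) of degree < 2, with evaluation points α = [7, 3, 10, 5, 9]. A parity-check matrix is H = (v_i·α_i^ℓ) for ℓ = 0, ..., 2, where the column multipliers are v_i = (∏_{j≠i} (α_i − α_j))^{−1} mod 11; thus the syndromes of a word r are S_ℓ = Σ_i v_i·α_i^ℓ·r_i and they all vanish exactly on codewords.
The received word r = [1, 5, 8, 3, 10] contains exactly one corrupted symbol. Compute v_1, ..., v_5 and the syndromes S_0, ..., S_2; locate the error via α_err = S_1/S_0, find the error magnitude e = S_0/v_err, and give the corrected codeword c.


S = (9, 2, 9), error at position 3, error magnitude e = 10, c = [1, 5, 9, 3, 10].

Step 1: column multipliers v_i = (∏_{j≠i}(α_i − α_j))^{−1} mod 11.
  i = 1 (α = 7): (7−3)(7−10)(7−5)(7−9) = 4·(−3)·2·(−2) = 48 ≡ 4, so v_1 = 4^{−1} = 3 (mod 11).
  i = 2 (α = 3): (3−7)(3−10)(3−5)(3−9) = (−4)·(−7)·(−2)·(−6) = 336 ≡ 6, so v_2 = 6^{−1} = 2 (mod 11).
  i = 3 (α = 10): (10−7)(10−3)(10−5)(10−9) = 3·7·5·1 = 105 ≡ 6, so v_3 = 6^{−1} = 2 (mod 11).
  i = 4 (α = 5): (5−7)(5−3)(5−10)(5−9) = (−2)·2·(−5)·(−4) = −80 ≡ 8, so v_4 = 8^{−1} = 7 (mod 11).
  i = 5 (α = 9): (9−7)(9−3)(9−10)(9−5) = 2·6·(−1)·4 = −48 ≡ 7, so v_5 = 7^{−1} = 8 (mod 11).
  v = [3, 2, 2, 7, 8].
Step 2: syndromes of r = [1, 5, 8, 3, 10] (all sums mod 11).
  S_0 = Σ v_i r_i = 3·1 + 2·5 + 2·8 + 7·3 + 8·10 = 130 ≡ 9.
  S_1 = Σ v_i α_i r_i = 3·7·1 + 2·3·5 + 2·10·8 + 7·5·3 + 8·9·10 = 1036 ≡ 2.
  α_i^2 mod 11 = [5, 9, 1, 3, 4].
  S_2 = Σ v_i α_i^2 r_i = 3·5·1 + 2·9·5 + 2·1·8 + 7·3·3 + 8·4·10 = 504 ≡ 9.
  S = (9, 2, 9) ≠ 0, so r is not a codeword (an error is present).
Step 3: locate the error. For a single error e at position i, S_ℓ = v_i·e·α_i^ℓ, so α_err = S_1/S_0.
  S_0^{−1} = 9^{−1} = 5 (mod 11), so α_err = 2·5 = 10 ≡ 10 = α_3. Error position i = 3.
  Consistency check: S_2/S_1 = 9·6 = 54 ≡ 10 = α_err ✓ (single-error assumption holds).
Step 4: error magnitude e = S_0/v_3 = S_0·∏_{j≠3}(α_3 − α_j) = 9·6 = 54 ≡ 10 (mod 11).
Step 5: correct position 3: c_3 = r_3 − e = 8 − 10 ≡ 9 (mod 11). Hence c = [1, 5, 9, 3, 10].
  Check: interpolating c through the α_i gives m(x) = 8 + 10·x (degree < 2) with m(α_i) = c_i for every i, so c is indeed a codeword.


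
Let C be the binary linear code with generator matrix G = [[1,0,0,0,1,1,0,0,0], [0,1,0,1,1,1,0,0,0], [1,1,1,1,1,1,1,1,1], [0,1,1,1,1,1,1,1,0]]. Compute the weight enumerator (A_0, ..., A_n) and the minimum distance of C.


Weight distribution: A_0 = 1, A_2 = 1, A_3 = 5, A_4 = 1, A_5 = 1, A_6 = 5, A_7 = 1, A_9 = 1. Minimum distance d = 2.

Enumerate all 2^4 = 16 messages m ∈ F_2^4.
For each, compute codeword c = mG in F_2^9, then tally its weight.
  m = 0000 → c = 000000000, weight = 0.
  m = 1000 → c = 100011000, weight = 3.
  m = 0100 → c = 010111000, weight = 4.
  m = 1100 → c = 110100000, weight = 3.
  m = 0010 → c = 111111111, weight = 9.
  m = 1010 → c = 011100111, weight = 6.
  m = 0110 → c = 101000111, weight = 5.
  m = 1110 → c = 001011111, weight = 6.
  m = 0001 → c = 011111110, weight = 7.
  m = 1001 → c = 111100110, weight = 6.
  m = 0101 → c = 001000110, weight = 3.
  m = 1101 → c = 101011110, weight = 6.
  m = 0011 → c = 100000001, weight = 2.
  m = 1011 → c = 000011001, weight = 3.
  m = 0111 → c = 110111001, weight = 6.
  m = 1111 → c = 010100001, weight = 3.
Tally weights:
  weight 0: 1 codewords.
  weight 2: 1 codewords.
  weight 3: 5 codewords.
  weight 4: 1 codewords.
  weight 5: 1 codewords.
  weight 6: 5 codewords.
  weight 7: 1 codewords.
  weight 9: 1 codewords.
Minimum distance d = smallest w > 0 with A_w > 0 = 2.
Sanity: Σ A_w = 16 = 2^4 = 16 ✓.


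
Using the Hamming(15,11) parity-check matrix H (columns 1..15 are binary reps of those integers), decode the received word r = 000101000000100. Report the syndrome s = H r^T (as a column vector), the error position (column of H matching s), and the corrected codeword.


s = (1, 1, 1, 1)^T, error position = 15, corrected codeword c = 000101000000101

Compute s = H r^T mod 2 one row at a time:
  s_1 = 0 + 0 + 0 + 0 + 0 + 1 + 0 + 0 = 1 ≡ 1 (mod 2).
  s_2 = 1 + 0 + 1 + 0 + 0 + 1 + 0 + 0 = 3 ≡ 1 (mod 2).
  s_3 = 0 + 0 + 1 + 0 + 0 + 0 + 0 + 0 = 1 ≡ 1 (mod 2).
  s_4 = 0 + 0 + 0 + 0 + 0 + 0 + 1 + 0 = 1 ≡ 1 (mod 2).
s = (1, 1, 1, 1)^T — this equals column 15 of H (binary 1111), so error is at position 15.
Correct: flip bit 15 of r = 000101000000100 to get c = 000101000000101.


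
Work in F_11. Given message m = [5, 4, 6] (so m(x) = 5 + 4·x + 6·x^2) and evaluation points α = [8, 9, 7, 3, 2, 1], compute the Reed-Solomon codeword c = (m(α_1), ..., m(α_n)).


c = [3, 10, 8, 5, 4, 4]

Message polynomial: m(x) = 5 + 4·x + 6·x^2 (mod 11).
For each evaluation point α_i, compute m(α_i) mod 11:
  α_1 = 8: Horner steps 6 → 8 → 3, so m(8) = 3.
  α_2 = 9: Horner steps 6 → 3 → 10, so m(9) = 10.
  α_3 = 7: Horner steps 6 → 2 → 8, so m(7) = 8.
  α_4 = 3: Horner steps 6 → 0 → 5, so m(3) = 5.
  α_5 = 2: Horner steps 6 → 5 → 4, so m(2) = 4.
  α_6 = 1: Horner steps 6 → 10 → 4, so m(1) = 4.
Codeword c = [3, 10, 8, 5, 4, 4] ∈ F_11^6.


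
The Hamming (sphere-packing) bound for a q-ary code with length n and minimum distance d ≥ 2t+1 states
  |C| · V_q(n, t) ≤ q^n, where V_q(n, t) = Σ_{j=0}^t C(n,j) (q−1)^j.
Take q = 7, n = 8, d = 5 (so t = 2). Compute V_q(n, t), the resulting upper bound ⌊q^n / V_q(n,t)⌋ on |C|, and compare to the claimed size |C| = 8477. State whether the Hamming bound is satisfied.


V_q(n, t) = 1057, q^n = 5764801, Hamming bound = 5453, |C| = 8477 > bound (violated).

Step 1: Compute V_q(n, t) = Σ_{j=0}^2 C(n, j) (q−1)^j.
  j = 0: C(8,0)·(6)^0 = 1·1 = 1.
  j = 1: C(8,1)·(6)^1 = 8·6 = 48.
  j = 2: C(8,2)·(6)^2 = 28·36 = 1008.
  V_q(n, t) = 1 + 48 + 1008 = 1057.
Step 2: q^n = 7^8 = 5764801.
Step 3: Hamming bound ⌊q^n / V_q(n,t)⌋ = ⌊5764801/1057⌋ = 5453.
Step 4: Compare |C| = 8477 to 5453: violated.
The claimed |C| lies above the Hamming bound, so no 7-ary code of length 8 with d ≥ 5 can have 8477 codewords.


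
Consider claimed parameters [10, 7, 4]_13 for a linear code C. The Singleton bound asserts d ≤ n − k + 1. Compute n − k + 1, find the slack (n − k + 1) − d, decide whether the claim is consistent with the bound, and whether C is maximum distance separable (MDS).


Singleton RHS = n − k + 1 = 4, slack = 0, bound satisfied, MDS.

Singleton bound: d ≤ n − k + 1.
Here n = 10, k = 7, so n − k + 1 = 4.
Given d = 4, check d ≤ 4: YES.
Slack = (n − k + 1) − d = 0.
The code is MDS (slack = 0).
Description: the claimed parameters are [10, 7, 4]_13; such a code would be MDS (meets Singleton bound).


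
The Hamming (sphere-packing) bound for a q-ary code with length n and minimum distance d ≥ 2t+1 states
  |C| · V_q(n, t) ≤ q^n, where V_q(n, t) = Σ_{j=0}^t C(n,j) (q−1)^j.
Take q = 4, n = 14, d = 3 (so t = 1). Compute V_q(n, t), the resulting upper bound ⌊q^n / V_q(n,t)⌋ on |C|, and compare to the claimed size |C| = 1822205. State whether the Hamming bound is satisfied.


V_q(n, t) = 43, q^n = 268435456, Hamming bound = 6242685, |C| = 1822205 ≤ bound (satisfied).

Step 1: Compute V_q(n, t) = Σ_{j=0}^1 C(n, j) (q−1)^j.
  j = 0: C(14,0)·(3)^0 = 1·1 = 1.
  j = 1: C(14,1)·(3)^1 = 14·3 = 42.
  V_q(n, t) = 1 + 42 = 43.
Step 2: q^n = 4^14 = 268435456.
Step 3: Hamming bound ⌊q^n / V_q(n,t)⌋ = ⌊268435456/43⌋ = 6242685.
Step 4: Compare |C| = 1822205 to 6242685: satisfied.
The claimed |C| lies below the Hamming bound.


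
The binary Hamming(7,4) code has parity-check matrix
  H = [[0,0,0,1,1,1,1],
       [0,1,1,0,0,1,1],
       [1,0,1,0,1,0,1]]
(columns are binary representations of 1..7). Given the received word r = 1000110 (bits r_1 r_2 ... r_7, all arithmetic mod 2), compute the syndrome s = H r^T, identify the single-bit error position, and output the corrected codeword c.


s = (0, 1, 0)^T, error position = 2, corrected codeword c = 1100110

Compute s = H r^T mod 2 one row at a time:
  s_1 = 0 + 1 + 1 + 0 = 2 ≡ 0 (mod 2).
  s_2 = 0 + 0 + 1 + 0 = 1 ≡ 1 (mod 2).
  s_3 = 1 + 0 + 1 + 0 = 2 ≡ 0 (mod 2).
s = (0, 1, 0)^T — this equals column 2 of H (binary 010), so error is at position 2.
Correct: flip bit 2 of r = 1000110 to get c = 1100110.


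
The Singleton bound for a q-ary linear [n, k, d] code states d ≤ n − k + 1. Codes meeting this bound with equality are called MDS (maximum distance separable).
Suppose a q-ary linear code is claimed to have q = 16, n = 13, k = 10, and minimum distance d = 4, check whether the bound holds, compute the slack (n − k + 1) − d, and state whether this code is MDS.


Singleton RHS = n − k + 1 = 4, slack = 0, bound satisfied, MDS.

Singleton bound: d ≤ n − k + 1.
Here n = 13, k = 10, so n − k + 1 = 4.
Given d = 4, check d ≤ 4: YES.
Slack = (n − k + 1) − d = 0.
The code is MDS (slack = 0).
Description: the claimed parameters are [13, 10, 4]_16; such a code would be MDS (meets Singleton bound).


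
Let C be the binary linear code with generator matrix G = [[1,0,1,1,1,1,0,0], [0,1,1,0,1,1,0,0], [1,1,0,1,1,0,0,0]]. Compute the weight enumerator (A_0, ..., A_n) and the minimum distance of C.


Weight distribution: A_0 = 1, A_1 = 1, A_3 = 2, A_4 = 3, A_5 = 1. Minimum distance d = 1.

Enumerate all 2^3 = 8 messages m ∈ F_2^3.
For each, compute codeword c = mG in F_2^8, then tally its weight.
  m = 000 → c = 00000000, weight = 0.
  m = 100 → c = 10111100, weight = 5.
  m = 010 → c = 01101100, weight = 4.
  m = 110 → c = 11010000, weight = 3.
  m = 001 → c = 11011000, weight = 4.
  m = 101 → c = 01100100, weight = 3.
  m = 011 → c = 10110100, weight = 4.
  m = 111 → c = 00001000, weight = 1.
Tally weights:
  weight 0: 1 codewords.
  weight 1: 1 codewords.
  weight 3: 2 codewords.
  weight 4: 3 codewords.
  weight 5: 1 codewords.
Minimum distance d = smallest w > 0 with A_w > 0 = 1.
Sanity: Σ A_w = 8 = 2^3 = 8 ✓.


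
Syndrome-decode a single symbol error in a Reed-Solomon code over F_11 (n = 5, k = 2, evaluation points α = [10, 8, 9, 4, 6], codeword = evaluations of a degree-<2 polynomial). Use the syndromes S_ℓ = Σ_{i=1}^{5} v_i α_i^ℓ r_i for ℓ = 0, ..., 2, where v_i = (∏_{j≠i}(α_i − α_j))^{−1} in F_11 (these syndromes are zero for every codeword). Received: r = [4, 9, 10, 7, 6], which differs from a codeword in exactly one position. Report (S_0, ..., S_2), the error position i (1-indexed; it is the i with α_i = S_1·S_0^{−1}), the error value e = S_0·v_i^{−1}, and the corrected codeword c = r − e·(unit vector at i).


S = (3, 2, 5), error at position 2, error magnitude e = 4, c = [4, 5, 10, 7, 6].

Step 1: column multipliers v_i = (∏_{j≠i}(α_i − α_j))^{−1} mod 11.
  i = 1 (α = 10): (10−8)(10−9)(10−4)(10−6) = 2·1·6·4 = 48 ≡ 4, so v_1 = 4^{−1} = 3 (mod 11).
  i = 2 (α = 8): (8−10)(8−9)(8−4)(8−6) = (−2)·(−1)·4·2 = 16 ≡ 5, so v_2 = 5^{−1} = 9 (mod 11).
  i = 3 (α = 9): (9−10)(9−8)(9−4)(9−6) = (−1)·1·5·3 = −15 ≡ 7, so v_3 = 7^{−1} = 8 (mod 11).
  i = 4 (α = 4): (4−10)(4−8)(4−9)(4−6) = (−6)·(−4)·(−5)·(−2) = 240 ≡ 9, so v_4 = 9^{−1} = 5 (mod 11).
  i = 5 (α = 6): (6−10)(6−8)(6−9)(6−4) = (−4)·(−2)·(−3)·2 = −48 ≡ 7, so v_5 = 7^{−1} = 8 (mod 11).
  v = [3, 9, 8, 5, 8].
Step 2: syndromes of r = [4, 9, 10, 7, 6] (all sums mod 11).
  S_0 = Σ v_i r_i = 3·4 + 9·9 + 8·10 + 5·7 + 8·6 = 256 ≡ 3.
  S_1 = Σ v_i α_i r_i = 3·10·4 + 9·8·9 + 8·9·10 + 5·4·7 + 8·6·6 = 1916 ≡ 2.
  α_i^2 mod 11 = [1, 9, 4, 5, 3].
  S_2 = Σ v_i α_i^2 r_i = 3·1·4 + 9·9·9 + 8·4·10 + 5·5·7 + 8·3·6 = 1380 ≡ 5.
  S = (3, 2, 5) ≠ 0, so r is not a codeword (an error is present).
Step 3: locate the error. For a single error e at position i, S_ℓ = v_i·e·α_i^ℓ, so α_err = S_1/S_0.
  S_0^{−1} = 3^{−1} = 4 (mod 11), so α_err = 2·4 = 8 ≡ 8 = α_2. Error position i = 2.
  Consistency check: S_2/S_1 = 5·6 = 30 ≡ 8 = α_err ✓ (single-error assumption holds).
Step 4: error magnitude e = S_0/v_2 = S_0·∏_{j≠2}(α_2 − α_j) = 3·5 = 15 ≡ 4 (mod 11).
Step 5: correct position 2: c_2 = r_2 − e = 9 − 4 ≡ 5 (mod 11). Hence c = [4, 5, 10, 7, 6].
  Check: interpolating c through the α_i gives m(x) = 9 + 5·x (degree < 2) with m(α_i) = c_i for every i, so c is indeed a codeword.


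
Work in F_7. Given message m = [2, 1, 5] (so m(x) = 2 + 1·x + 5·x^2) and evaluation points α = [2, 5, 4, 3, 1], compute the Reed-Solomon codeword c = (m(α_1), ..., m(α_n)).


c = [3, 6, 2, 1, 1]

Message polynomial: m(x) = 2 + 1·x + 5·x^2 (mod 7).
For each evaluation point α_i, compute m(α_i) mod 7:
  α_1 = 2: Horner steps 5 → 4 → 3, so m(2) = 3.
  α_2 = 5: Horner steps 5 → 5 → 6, so m(5) = 6.
  α_3 = 4: Horner steps 5 → 0 → 2, so m(4) = 2.
  α_4 = 3: Horner steps 5 → 2 → 1, so m(3) = 1.
  α_5 = 1: Horner steps 5 → 6 → 1, so m(1) = 1.
Codeword c = [3, 6, 2, 1, 1] ∈ F_7^5.


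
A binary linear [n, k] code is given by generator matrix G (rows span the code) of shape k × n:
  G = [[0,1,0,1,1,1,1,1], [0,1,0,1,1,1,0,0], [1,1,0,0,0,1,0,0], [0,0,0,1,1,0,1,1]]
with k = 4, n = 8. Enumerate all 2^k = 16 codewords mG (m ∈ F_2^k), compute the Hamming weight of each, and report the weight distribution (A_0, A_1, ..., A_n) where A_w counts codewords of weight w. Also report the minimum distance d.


Weight distribution: A_0 = 1, A_1 = 1, A_2 = 3, A_3 = 3, A_4 = 3, A_5 = 3, A_6 = 1, A_7 = 1. Minimum distance d = 1.

Enumerate all 2^4 = 16 messages m ∈ F_2^4.
For each, compute codeword c = mG in F_2^8, then tally its weight.
  m = 0000 → c = 00000000, weight = 0.
  m = 1000 → c = 01011111, weight = 6.
  m = 0100 → c = 01011100, weight = 4.
  m = 1100 → c = 00000011, weight = 2.
  m = 0010 → c = 11000100, weight = 3.
  m = 1010 → c = 10011011, weight = 5.
  m = 0110 → c = 10011000, weight = 3.
  m = 1110 → c = 11000111, weight = 5.
  m = 0001 → c = 00011011, weight = 4.
  m = 1001 → c = 01000100, weight = 2.
  m = 0101 → c = 01000111, weight = 4.
  m = 1101 → c = 00011000, weight = 2.
  m = 0011 → c = 11011111, weight = 7.
  m = 1011 → c = 10000000, weight = 1.
  m = 0111 → c = 10000011, weight = 3.
  m = 1111 → c = 11011100, weight = 5.
Tally weights:
  weight 0: 1 codewords.
  weight 1: 1 codewords.
  weight 2: 3 codewords.
  weight 3: 3 codewords.
  weight 4: 3 codewords.
  weight 5: 3 codewords.
  weight 6: 1 codewords.
  weight 7: 1 codewords.
Minimum distance d = smallest w > 0 with A_w > 0 = 1.
Sanity: Σ A_w = 16 = 2^4 = 16 ✓.


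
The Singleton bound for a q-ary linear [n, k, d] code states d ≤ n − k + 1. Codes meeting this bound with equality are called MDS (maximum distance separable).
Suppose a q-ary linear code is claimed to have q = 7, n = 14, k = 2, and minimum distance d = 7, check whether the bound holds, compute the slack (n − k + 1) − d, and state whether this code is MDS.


Singleton RHS = n − k + 1 = 13, slack = 6, bound satisfied, not MDS.

Singleton bound: d ≤ n − k + 1.
Here n = 14, k = 2, so n − k + 1 = 13.
Given d = 7, check d ≤ 13: YES.
Slack = (n − k + 1) − d = 6.
The code is NOT MDS (slack = 6 > 0).
Description: the claimed parameters are [14, 2, 7]_7; such a code would be non-MDS.


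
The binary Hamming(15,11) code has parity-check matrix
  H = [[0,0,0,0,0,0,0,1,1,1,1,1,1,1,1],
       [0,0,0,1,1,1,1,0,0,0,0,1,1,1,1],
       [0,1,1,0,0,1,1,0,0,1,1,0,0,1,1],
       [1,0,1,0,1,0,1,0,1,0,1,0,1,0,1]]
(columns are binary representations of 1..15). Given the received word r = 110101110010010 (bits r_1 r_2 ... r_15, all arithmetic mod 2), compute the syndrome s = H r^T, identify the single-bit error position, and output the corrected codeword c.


s = (1, 0, 1, 1)^T, error position = 11, corrected codeword c = 110101110000010

Compute s = H r^T mod 2 one row at a time:
  s_1 = 1 + 0 + 0 + 1 + 0 + 0 + 1 + 0 = 3 ≡ 1 (mod 2).
  s_2 = 1 + 0 + 1 + 1 + 0 + 0 + 1 + 0 = 4 ≡ 0 (mod 2).
  s_3 = 1 + 0 + 1 + 1 + 0 + 1 + 1 + 0 = 5 ≡ 1 (mod 2).
  s_4 = 1 + 0 + 0 + 1 + 0 + 1 + 0 + 0 = 3 ≡ 1 (mod 2).
s = (1, 0, 1, 1)^T — this equals column 11 of H (binary 1011), so error is at position 11.
Correct: flip bit 11 of r = 110101110010010 to get c = 110101110000010.
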